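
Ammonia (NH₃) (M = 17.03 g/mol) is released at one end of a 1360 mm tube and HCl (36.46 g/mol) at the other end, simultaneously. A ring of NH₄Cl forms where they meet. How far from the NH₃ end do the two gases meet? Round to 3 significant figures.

The fronts meet when d_NH₃ + d_HCl = L with d_NH₃/d_HCl = √(M_HCl/M_NH₃) (Graham's law). Here √(M_HCl/M_NH₃) = √(36.46/17.03) = 1.463.
With d_NH₃ + d_HCl = 1360 mm, d_HCl = 1360/(1 + 1.463) = 552.1 mm.
d_NH₃ = 1360 − 552.1 = 808 mm.

808 mm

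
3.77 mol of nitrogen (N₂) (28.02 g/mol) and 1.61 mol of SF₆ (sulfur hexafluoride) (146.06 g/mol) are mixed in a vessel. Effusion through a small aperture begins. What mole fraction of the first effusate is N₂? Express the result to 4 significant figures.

0.8424

Rate_i ∝ x_i/√M_i (Graham's law weighted by mole fraction), so the effusate composition follows n_i/√M_i.
x_N₂(eff) = (n_N₂/√M_N₂) / (n_N₂/√M_N₂ + n_SF₆/√M_SF₆)
= (3.77/√28.02) / (3.77/√28.02 + 1.61/√146.06) = 0.7122/(0.7122 + 0.1332) = 0.8424.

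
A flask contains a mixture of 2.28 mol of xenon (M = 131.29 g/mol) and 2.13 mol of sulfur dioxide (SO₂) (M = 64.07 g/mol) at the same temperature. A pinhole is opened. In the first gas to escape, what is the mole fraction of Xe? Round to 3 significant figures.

Each component's effusion rate ∝ (its partial pressure)·(1/√M) ∝ n_i/√M_i.
x_Xe(eff) = (n_Xe/√M_Xe) / (n_Xe/√M_Xe + n_SO₂/√M_SO₂)
= (2.28/√131.29) / (2.28/√131.29 + 2.13/√64.07) = 0.1990/(0.1990 + 0.2661) = 0.428.

0.428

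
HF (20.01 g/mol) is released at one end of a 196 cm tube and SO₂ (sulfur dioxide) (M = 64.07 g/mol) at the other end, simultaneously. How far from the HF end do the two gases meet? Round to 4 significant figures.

125.7 cm

Distances travelled in equal time are proportional to diffusion rates, so d_HF/d_SO₂ = √(M_SO₂/M_HF) = √(64.07/20.01) = 1.789.
With d_HF + d_SO₂ = 196 cm, d_SO₂ = 196/(1 + 1.789) = 70.27 cm.
d_HF = 196 − 70.27 = 125.7 cm.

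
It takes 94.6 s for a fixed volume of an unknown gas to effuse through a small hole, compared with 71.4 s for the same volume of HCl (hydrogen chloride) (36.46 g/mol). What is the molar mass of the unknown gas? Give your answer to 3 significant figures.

64.0 g/mol

Since effusion rate ∝ 1/√M, t_X/t_HCl = √(M_X/M_HCl).
94.6/71.4 = 1.325 = √(M_X/36.46)
M_X = 36.46 × 1.325² = 36.46 × 1.755 = 64.0 g/mol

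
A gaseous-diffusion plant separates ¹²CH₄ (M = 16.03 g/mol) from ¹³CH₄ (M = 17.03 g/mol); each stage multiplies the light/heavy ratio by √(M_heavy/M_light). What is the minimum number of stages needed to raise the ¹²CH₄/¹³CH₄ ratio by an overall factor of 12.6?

84

Single-stage factor α = √(17.03/16.03), so ln α = ½ ln(1.06238) = 0.03026.
Need α^N ≥ 12.6 ⇒ N ≥ ln(12.6) / ln α = 2.534 / 0.03026 = 83.74.
Minimum whole number of stages: N = 84.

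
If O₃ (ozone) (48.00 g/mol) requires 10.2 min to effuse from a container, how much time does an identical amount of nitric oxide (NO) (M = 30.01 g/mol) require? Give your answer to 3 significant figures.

8.07 min

By Graham's law, t_NO/t_O₃ = √(M_NO/M_O₃) = √(30.01/48.00) = √0.6252 = 0.7907.
So the time for NO is 10.2 × 0.7907 = 8.07 min.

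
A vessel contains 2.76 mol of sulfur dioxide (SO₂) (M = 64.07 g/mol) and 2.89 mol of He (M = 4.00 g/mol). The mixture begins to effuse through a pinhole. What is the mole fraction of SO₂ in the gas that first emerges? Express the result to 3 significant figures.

Each component's effusion rate ∝ (its partial pressure)·(1/√M) ∝ n_i/√M_i.
So x_SO₂ in the escaping gas = (n_SO₂/√M_SO₂) / Σ(n_i/√M_i)
= (2.76/√64.07) / (2.76/√64.07 + 2.89/√4.00) = 0.3448/(0.3448 + 1.445) = 0.193.

0.193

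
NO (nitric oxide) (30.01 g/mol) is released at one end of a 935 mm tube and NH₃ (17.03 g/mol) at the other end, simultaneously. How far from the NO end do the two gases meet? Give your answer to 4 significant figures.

401.7 mm

Distances travelled in equal time are proportional to diffusion rates, so d_NO/d_NH₃ = √(M_NH₃/M_NO) = √(17.03/30.01) = 0.7533.
With d_NO + d_NH₃ = 935 mm, d_NH₃ = 935/(1 + 0.7533) = 533.3 mm.
d_NO = 935 − 533.3 = 401.7 mm.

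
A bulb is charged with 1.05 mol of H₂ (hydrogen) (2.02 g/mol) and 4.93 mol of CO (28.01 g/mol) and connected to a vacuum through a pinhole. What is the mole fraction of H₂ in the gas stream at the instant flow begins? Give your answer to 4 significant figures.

Effusion rate of each component ∝ n_i/√M_i (partial pressure × 1/√M).
x_H₂(eff) = (n_H₂/√M_H₂) / (n_H₂/√M_H₂ + n_CO/√M_CO)
= (1.05/√2.02) / (1.05/√2.02 + 4.93/√28.01) = 0.7388/(0.7388 + 0.9315) = 0.4423.

0.4423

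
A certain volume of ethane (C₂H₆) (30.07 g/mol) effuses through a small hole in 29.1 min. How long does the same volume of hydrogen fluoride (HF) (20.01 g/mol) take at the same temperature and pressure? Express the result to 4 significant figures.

23.74 min

Since effusion rate ∝ 1/√M, t_HF/t_C₂H₆ = √(M_HF/M_C₂H₆) = √(20.01/30.07) = √0.6654 = 0.8157.
So the time for HF is 29.1 × 0.8157 = 23.74 min.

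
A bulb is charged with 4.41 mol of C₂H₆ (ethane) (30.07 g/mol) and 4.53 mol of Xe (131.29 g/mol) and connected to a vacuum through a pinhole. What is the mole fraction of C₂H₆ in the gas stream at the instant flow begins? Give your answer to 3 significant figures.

Each component's effusion rate ∝ (its partial pressure)·(1/√M) ∝ n_i/√M_i.
x_C₂H₆(eff) = (n_C₂H₆/√M_C₂H₆) / (n_C₂H₆/√M_C₂H₆ + n_Xe/√M_Xe)
= (4.41/√30.07) / (4.41/√30.07 + 4.53/√131.29) = 0.8042/(0.8042 + 0.3954) = 0.670.

0.670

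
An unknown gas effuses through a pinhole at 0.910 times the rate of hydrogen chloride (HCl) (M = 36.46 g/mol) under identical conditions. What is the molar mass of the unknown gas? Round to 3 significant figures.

44.0 g/mol

From Graham's law, rate_X/rate_HCl = √(M_HCl/M_X).
0.910 = √(36.46/M_X)
M_X = 36.46 / 0.910² = 36.46 / 0.8281 = 44.0 g/mol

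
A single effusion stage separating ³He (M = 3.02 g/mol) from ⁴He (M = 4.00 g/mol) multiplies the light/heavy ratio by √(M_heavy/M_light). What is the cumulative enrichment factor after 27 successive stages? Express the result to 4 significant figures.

44.43

Each stage multiplies the ratio by α = √(4.00/3.02), so after 27 stages the overall factor is α^27 = (4.00/3.02)^(27/2).
= 1.32450^(27/2) = 44.43.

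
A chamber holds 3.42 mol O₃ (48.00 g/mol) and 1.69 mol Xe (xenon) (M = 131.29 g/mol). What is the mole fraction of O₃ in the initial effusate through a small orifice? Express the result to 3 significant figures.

Each component's effusion rate ∝ (its partial pressure)·(1/√M) ∝ n_i/√M_i.
Mole fraction of O₃ in the effusate = (n_O₃/√M_O₃) / (n_O₃/√M_O₃ + n_Xe/√M_Xe)
= (3.42/√48.00) / (3.42/√48.00 + 1.69/√131.29) = 0.4936/(0.4936 + 0.1475) = 0.770.

0.770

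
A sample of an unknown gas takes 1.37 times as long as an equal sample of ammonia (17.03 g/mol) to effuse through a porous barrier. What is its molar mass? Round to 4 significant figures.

From Graham's law, t_X/t_NH₃ = √(M_X/M_NH₃).
1.37 = √(M_X/17.03)
M_X = 17.03 × 1.37² = 17.03 × 1.877 = 31.96 g/mol

31.96 g/mol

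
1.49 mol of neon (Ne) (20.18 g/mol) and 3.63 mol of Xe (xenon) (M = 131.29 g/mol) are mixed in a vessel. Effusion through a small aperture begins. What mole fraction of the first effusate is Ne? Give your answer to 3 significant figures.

0.511

The effusion rate of species i is ∝ p_i/√M_i ∝ n_i/√M_i.
Mole fraction of Ne in the effusate = (n_Ne/√M_Ne) / (n_Ne/√M_Ne + n_Xe/√M_Xe)
= (1.49/√20.18) / (1.49/√20.18 + 3.63/√131.29) = 0.3317/(0.3317 + 0.3168) = 0.511.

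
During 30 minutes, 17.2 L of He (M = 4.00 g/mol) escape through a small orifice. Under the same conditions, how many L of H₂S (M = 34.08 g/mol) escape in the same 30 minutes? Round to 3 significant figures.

From Graham's law, rate_H₂S/rate_He = √(M_He/M_H₂S) = √(4.00/34.08) = √0.1174 = 0.3426.
So the volume for H₂S is 17.2 × 0.3426 = 5.89 L.

5.89 L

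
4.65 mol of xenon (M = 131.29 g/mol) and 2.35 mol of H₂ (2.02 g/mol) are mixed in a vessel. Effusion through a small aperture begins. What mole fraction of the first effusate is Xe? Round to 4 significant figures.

0.1971

Effusion rate of each component ∝ n_i/√M_i (partial pressure × 1/√M).
x_Xe(eff) = (n_Xe/√M_Xe) / (n_Xe/√M_Xe + n_H₂/√M_H₂)
= (4.65/√131.29) / (4.65/√131.29 + 2.35/√2.02) = 0.4058/(0.4058 + 1.653) = 0.1971.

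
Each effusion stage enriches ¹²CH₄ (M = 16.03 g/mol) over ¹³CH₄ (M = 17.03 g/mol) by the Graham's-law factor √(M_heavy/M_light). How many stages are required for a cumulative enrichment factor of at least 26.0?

108

Single-stage factor α = √(17.03/16.03), so ln α = ½ ln(1.06238) = 0.03026.
Need α^N ≥ 26.0 ⇒ N ≥ ln(26.0) / ln α = 3.258 / 0.03026 = 107.68.
Rounding up, N = 108 stages.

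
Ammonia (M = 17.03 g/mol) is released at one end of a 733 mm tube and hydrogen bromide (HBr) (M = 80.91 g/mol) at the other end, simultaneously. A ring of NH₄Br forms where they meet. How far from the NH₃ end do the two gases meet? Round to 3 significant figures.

502 mm

Distances travelled in equal time are proportional to diffusion rates, so d_NH₃/d_HBr = √(M_HBr/M_NH₃) = √(80.91/17.03) = 2.180.
With d_NH₃ + d_HBr = 733 mm, d_HBr = 733/(1 + 2.180) = 230.5 mm.
d_NH₃ = 733 − 230.5 = 502 mm.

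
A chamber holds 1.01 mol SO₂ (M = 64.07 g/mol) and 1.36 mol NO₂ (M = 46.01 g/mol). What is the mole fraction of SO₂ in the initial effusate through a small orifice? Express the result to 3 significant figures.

Effusion rate of each component ∝ n_i/√M_i (partial pressure × 1/√M).
x_SO₂(eff) = (n_SO₂/√M_SO₂) / (n_SO₂/√M_SO₂ + n_NO₂/√M_NO₂)
= (1.01/√64.07) / (1.01/√64.07 + 1.36/√46.01) = 0.1262/(0.1262 + 0.2005) = 0.386.

0.386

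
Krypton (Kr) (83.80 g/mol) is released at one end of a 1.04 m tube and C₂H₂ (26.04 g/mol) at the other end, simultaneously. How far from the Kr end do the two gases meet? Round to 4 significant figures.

0.3722 m

Distances travelled in equal time are proportional to diffusion rates, so d_Kr/d_C₂H₂ = √(M_C₂H₂/M_Kr) = √(26.04/83.80) = 0.5574.
With d_Kr + d_C₂H₂ = 1.04 m, d_C₂H₂ = 1.04/(1 + 0.5574) = 0.6678 m.
d_Kr = 1.04 − 0.6678 = 0.3722 m.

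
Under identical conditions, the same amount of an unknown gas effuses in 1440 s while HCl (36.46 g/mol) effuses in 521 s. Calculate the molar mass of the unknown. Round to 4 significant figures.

278.5 g/mol

Using Graham's law: t_X/t_HCl = √(M_X/M_HCl).
1440/521 = 2.764 = √(M_X/36.46)
M_X = 36.46 × 2.764² = 36.46 × 7.639 = 278.5 g/mol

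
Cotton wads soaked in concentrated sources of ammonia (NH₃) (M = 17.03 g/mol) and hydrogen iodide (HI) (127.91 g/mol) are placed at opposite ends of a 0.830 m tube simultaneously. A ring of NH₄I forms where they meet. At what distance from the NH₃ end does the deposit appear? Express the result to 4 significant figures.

Distances travelled in equal time are proportional to diffusion rates, so d_NH₃/d_HI = √(M_HI/M_NH₃) = √(127.91/17.03) = 2.741.
With d_NH₃ + d_HI = 0.830 m, d_HI = 0.830/(1 + 2.741) = 0.2219 m.
d_NH₃ = 0.830 − 0.2219 = 0.6081 m.

0.6081 m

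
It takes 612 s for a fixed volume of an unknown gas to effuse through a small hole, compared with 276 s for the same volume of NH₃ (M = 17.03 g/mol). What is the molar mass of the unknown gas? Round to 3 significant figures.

From Graham's law, t_X/t_NH₃ = √(M_X/M_NH₃).
612/276 = 2.217 = √(M_X/17.03)
M_X = 17.03 × 2.217² = 17.03 × 4.917 = 83.7 g/mol

83.7 g/mol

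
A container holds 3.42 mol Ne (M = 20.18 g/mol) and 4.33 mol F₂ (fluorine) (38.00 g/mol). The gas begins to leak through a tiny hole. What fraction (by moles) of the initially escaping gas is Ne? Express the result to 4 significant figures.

The effusion rate of species i is ∝ p_i/√M_i ∝ n_i/√M_i.
x_Ne(eff) = (n_Ne/√M_Ne) / (n_Ne/√M_Ne + n_F₂/√M_F₂)
= (3.42/√20.18) / (3.42/√20.18 + 4.33/√38.00) = 0.7613/(0.7613 + 0.7024) = 0.5201.

0.5201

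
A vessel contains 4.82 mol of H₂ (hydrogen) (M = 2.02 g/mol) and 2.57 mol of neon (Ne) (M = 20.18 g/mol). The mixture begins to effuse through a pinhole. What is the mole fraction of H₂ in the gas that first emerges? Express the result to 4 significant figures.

The effusion rate of species i is ∝ p_i/√M_i ∝ n_i/√M_i.
So x_H₂ in the escaping gas = (n_H₂/√M_H₂) / Σ(n_i/√M_i)
= (4.82/√2.02) / (4.82/√2.02 + 2.57/√20.18) = 3.391/(3.391 + 0.5721) = 0.8557.

0.8557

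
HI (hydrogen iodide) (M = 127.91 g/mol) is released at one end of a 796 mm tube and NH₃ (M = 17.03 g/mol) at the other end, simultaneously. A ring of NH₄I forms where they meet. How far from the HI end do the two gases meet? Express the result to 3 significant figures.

The fronts meet when d_HI + d_NH₃ = L with d_HI/d_NH₃ = √(M_NH₃/M_HI) (Graham's law). Here √(M_NH₃/M_HI) = √(17.03/127.91) = 0.3649.
With d_HI + d_NH₃ = 796 mm, d_NH₃ = 796/(1 + 0.3649) = 583.2 mm.
d_HI = 796 − 583.2 = 213 mm.

213 mm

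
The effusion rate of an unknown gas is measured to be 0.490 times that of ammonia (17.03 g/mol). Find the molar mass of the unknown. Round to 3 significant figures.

70.9 g/mol

Using Graham's law: rate_X/rate_NH₃ = √(M_NH₃/M_X).
0.490 = √(17.03/M_X)
M_X = 17.03 / 0.490² = 17.03 / 0.2401 = 70.9 g/mol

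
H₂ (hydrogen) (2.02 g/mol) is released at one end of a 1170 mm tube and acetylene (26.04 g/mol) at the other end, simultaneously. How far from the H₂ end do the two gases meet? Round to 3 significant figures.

Distances travelled in equal time are proportional to diffusion rates, so d_H₂/d_C₂H₂ = √(M_C₂H₂/M_H₂) = √(26.04/2.02) = 3.590.
With d_H₂ + d_C₂H₂ = 1170 mm, d_C₂H₂ = 1170/(1 + 3.590) = 254.9 mm.
d_H₂ = 1170 − 254.9 = 915 mm.

915 mm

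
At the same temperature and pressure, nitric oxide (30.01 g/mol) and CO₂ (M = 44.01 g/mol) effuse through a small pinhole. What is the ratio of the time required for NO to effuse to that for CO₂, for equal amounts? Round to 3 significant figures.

From Graham's law, t_NO/t_CO₂ = √(M_NO/M_CO₂) = √(30.01/44.01) = √0.6819 = 0.826.

0.826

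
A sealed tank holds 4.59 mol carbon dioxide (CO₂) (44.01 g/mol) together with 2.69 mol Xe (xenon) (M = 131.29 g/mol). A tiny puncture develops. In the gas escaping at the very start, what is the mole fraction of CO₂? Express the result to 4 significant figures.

0.7467

Each component's effusion rate ∝ (its partial pressure)·(1/√M) ∝ n_i/√M_i.
So x_CO₂ in the escaping gas = (n_CO₂/√M_CO₂) / Σ(n_i/√M_i)
= (4.59/√44.01) / (4.59/√44.01 + 2.69/√131.29) = 0.6919/(0.6919 + 0.2348) = 0.7467.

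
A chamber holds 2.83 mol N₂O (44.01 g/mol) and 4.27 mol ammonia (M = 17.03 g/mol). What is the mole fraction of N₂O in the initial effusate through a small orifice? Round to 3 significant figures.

0.292

Rate_i ∝ x_i/√M_i (Graham's law weighted by mole fraction), so the effusate composition follows n_i/√M_i.
Mole fraction of N₂O in the effusate = (n_N₂O/√M_N₂O) / (n_N₂O/√M_N₂O + n_NH₃/√M_NH₃)
= (2.83/√44.01) / (2.83/√44.01 + 4.27/√17.03) = 0.4266/(0.4266 + 1.035) = 0.292.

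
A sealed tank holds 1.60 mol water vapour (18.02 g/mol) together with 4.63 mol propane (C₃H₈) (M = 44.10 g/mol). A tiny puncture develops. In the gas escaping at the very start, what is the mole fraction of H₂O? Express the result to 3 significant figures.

0.351

The effusion rate of species i is ∝ p_i/√M_i ∝ n_i/√M_i.
Mole fraction of H₂O in the effusate = (n_H₂O/√M_H₂O) / (n_H₂O/√M_H₂O + n_C₃H₈/√M_C₃H₈)
= (1.60/√18.02) / (1.60/√18.02 + 4.63/√44.10) = 0.3769/(0.3769 + 0.6972) = 0.351.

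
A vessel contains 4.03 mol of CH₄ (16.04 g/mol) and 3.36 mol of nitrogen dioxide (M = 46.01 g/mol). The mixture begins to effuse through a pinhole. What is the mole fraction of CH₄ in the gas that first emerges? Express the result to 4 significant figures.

Effusion rate of each component ∝ n_i/√M_i (partial pressure × 1/√M).
So x_CH₄ in the escaping gas = (n_CH₄/√M_CH₄) / Σ(n_i/√M_i)
= (4.03/√16.04) / (4.03/√16.04 + 3.36/√46.01) = 1.006/(1.006 + 0.4954) = 0.6701.

0.6701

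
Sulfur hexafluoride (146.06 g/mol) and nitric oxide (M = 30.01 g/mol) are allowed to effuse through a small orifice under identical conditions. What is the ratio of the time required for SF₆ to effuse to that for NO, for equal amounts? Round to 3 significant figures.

2.21

Graham's law gives t_SF₆/t_NO = √(M_SF₆/M_NO) = √(146.06/30.01) = √4.867 = 2.21.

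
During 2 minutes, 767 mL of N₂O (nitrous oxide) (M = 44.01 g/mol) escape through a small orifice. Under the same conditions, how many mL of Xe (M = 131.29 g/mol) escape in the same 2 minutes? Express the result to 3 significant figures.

444 mL

Since effusion rate ∝ 1/√M, rate_Xe/rate_N₂O = √(M_N₂O/M_Xe) = √(44.01/131.29) = √0.3352 = 0.5790.
So the volume for Xe is 767 × 0.5790 = 444 mL.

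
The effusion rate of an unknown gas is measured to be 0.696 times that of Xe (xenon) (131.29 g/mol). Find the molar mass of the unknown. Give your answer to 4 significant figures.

Using Graham's law: rate_X/rate_Xe = √(M_Xe/M_X).
0.696 = √(131.29/M_X)
M_X = 131.29 / 0.696² = 131.29 / 0.4844 = 271.0 g/mol

271.0 g/mol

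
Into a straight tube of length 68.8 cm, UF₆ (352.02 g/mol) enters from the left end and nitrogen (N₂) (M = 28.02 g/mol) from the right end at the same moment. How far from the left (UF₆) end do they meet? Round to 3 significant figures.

The fronts meet when d_UF₆ + d_N₂ = L with d_UF₆/d_N₂ = √(M_N₂/M_UF₆) (Graham's law). Here √(M_N₂/M_UF₆) = √(28.02/352.02) = 0.2821.
With d_UF₆ + d_N₂ = 68.8 cm, d_N₂ = 68.8/(1 + 0.2821) = 53.66 cm.
d_UF₆ = 68.8 − 53.66 = 15.1 cm.

15.1 cm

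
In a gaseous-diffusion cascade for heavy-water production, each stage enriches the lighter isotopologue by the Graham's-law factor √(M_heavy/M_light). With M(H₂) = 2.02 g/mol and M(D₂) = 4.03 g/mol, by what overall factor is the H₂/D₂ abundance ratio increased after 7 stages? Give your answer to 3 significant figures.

11.2

Each stage multiplies the ratio by α = √(4.03/2.02), so after 7 stages the overall factor is α^7 = (4.03/2.02)^(7/2).
= 1.99505^(7/2) = 11.2.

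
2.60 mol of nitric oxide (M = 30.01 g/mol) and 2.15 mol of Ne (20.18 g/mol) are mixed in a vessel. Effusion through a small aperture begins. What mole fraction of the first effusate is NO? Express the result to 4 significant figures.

Each component's effusion rate ∝ (its partial pressure)·(1/√M) ∝ n_i/√M_i.
Mole fraction of NO in the effusate = (n_NO/√M_NO) / (n_NO/√M_NO + n_Ne/√M_Ne)
= (2.60/√30.01) / (2.60/√30.01 + 2.15/√20.18) = 0.4746/(0.4746 + 0.4786) = 0.4979.

0.4979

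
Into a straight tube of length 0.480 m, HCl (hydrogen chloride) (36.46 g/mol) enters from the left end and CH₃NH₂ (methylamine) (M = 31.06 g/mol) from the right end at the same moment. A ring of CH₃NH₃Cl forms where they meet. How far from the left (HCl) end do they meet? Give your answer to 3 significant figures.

The fronts meet when d_HCl + d_CH₃NH₂ = L with d_HCl/d_CH₃NH₂ = √(M_CH₃NH₂/M_HCl) (Graham's law). Here √(M_CH₃NH₂/M_HCl) = √(31.06/36.46) = 0.9230.
With d_HCl + d_CH₃NH₂ = 0.480 m, d_CH₃NH₂ = 0.480/(1 + 0.9230) = 0.2496 m.
d_HCl = 0.480 − 0.2496 = 0.230 m.

0.230 m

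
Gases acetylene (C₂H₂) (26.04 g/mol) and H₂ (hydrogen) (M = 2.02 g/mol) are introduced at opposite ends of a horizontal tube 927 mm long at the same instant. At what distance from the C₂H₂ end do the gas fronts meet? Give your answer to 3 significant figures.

Graham's law gives d_C₂H₂/d_H₂ = rate_C₂H₂/rate_H₂ = √(M_H₂/M_C₂H₂) = √(2.02/26.04) = 0.2785.
With d_C₂H₂ + d_H₂ = 927 mm, d_H₂ = 927/(1 + 0.2785) = 725.1 mm.
d_C₂H₂ = 927 − 725.1 = 202 mm.

202 mm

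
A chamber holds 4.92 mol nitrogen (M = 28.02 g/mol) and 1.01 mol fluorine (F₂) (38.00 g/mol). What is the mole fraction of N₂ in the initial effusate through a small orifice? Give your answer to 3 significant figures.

0.850

Effusion rate of each component ∝ n_i/√M_i (partial pressure × 1/√M).
So x_N₂ in the escaping gas = (n_N₂/√M_N₂) / Σ(n_i/√M_i)
= (4.92/√28.02) / (4.92/√28.02 + 1.01/√38.00) = 0.9295/(0.9295 + 0.1638) = 0.850.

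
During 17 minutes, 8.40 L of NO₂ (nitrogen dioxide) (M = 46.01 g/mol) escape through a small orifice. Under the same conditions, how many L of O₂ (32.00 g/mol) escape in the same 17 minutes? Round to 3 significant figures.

By Graham's law, rate_O₂/rate_NO₂ = √(M_NO₂/M_O₂) = √(46.01/32.00) = √1.438 = 1.199.
So the volume for O₂ is 8.40 × 1.199 = 10.1 L.

10.1 L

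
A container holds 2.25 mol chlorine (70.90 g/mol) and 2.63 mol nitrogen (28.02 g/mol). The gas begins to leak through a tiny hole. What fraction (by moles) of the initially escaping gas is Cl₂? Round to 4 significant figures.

Each component's effusion rate ∝ (its partial pressure)·(1/√M) ∝ n_i/√M_i.
x_Cl₂(eff) = (n_Cl₂/√M_Cl₂) / (n_Cl₂/√M_Cl₂ + n_N₂/√M_N₂)
= (2.25/√70.90) / (2.25/√70.90 + 2.63/√28.02) = 0.2672/(0.2672 + 0.4968) = 0.3497.

0.3497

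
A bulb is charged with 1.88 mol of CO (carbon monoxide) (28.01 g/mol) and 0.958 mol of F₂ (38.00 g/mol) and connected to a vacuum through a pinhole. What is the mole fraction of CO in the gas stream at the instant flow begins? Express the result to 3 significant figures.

Effusion rate of each component ∝ n_i/√M_i (partial pressure × 1/√M).
So x_CO in the escaping gas = (n_CO/√M_CO) / Σ(n_i/√M_i)
= (1.88/√28.01) / (1.88/√28.01 + 0.958/√38.00) = 0.3552/(0.3552 + 0.1554) = 0.696.

0.696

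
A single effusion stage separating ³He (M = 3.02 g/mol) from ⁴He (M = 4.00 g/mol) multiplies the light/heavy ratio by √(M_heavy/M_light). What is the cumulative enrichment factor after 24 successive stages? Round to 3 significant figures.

After 24 stages the ratio has grown by (√(4.00/3.02))^24 = (4.00/3.02)^(24/2).
= 1.32450^12 = 29.1.

29.1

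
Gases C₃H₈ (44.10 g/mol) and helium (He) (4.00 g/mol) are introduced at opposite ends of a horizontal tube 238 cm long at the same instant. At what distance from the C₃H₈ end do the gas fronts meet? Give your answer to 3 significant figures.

The fronts meet when d_C₃H₈ + d_He = L with d_C₃H₈/d_He = √(M_He/M_C₃H₈) (Graham's law). Here √(M_He/M_C₃H₈) = √(4.00/44.10) = 0.3012.
With d_C₃H₈ + d_He = 238 cm, d_He = 238/(1 + 0.3012) = 182.9 cm.
d_C₃H₈ = 238 − 182.9 = 55.1 cm.

55.1 cm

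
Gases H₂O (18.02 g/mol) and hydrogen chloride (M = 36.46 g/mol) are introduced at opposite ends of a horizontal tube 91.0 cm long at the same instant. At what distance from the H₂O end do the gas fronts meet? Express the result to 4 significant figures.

53.43 cm

Graham's law gives d_H₂O/d_HCl = rate_H₂O/rate_HCl = √(M_HCl/M_H₂O) = √(36.46/18.02) = 1.422.
With d_H₂O + d_HCl = 91.0 cm, d_HCl = 91.0/(1 + 1.422) = 37.57 cm.
d_H₂O = 91.0 − 37.57 = 53.43 cm.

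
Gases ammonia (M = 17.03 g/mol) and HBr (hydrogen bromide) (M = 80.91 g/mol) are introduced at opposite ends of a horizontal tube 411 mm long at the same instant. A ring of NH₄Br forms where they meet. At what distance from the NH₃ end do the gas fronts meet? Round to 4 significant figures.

281.7 mm

In equal time, each gas travels a distance ∝ its rate ∝ 1/√M, so d_NH₃/d_HBr = √(M_HBr/M_NH₃) = √(80.91/17.03) = 2.180.
With d_NH₃ + d_HBr = 411 mm, d_HBr = 411/(1 + 2.180) = 129.3 mm.
d_NH₃ = 411 − 129.3 = 281.7 mm.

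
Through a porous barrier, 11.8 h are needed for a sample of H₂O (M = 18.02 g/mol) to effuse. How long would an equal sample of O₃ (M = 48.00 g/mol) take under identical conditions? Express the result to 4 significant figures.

19.26 h

Since effusion rate ∝ 1/√M, t_O₃/t_H₂O = √(M_O₃/M_H₂O) = √(48.00/18.02) = √2.664 = 1.632.
So the time for O₃ is 11.8 × 1.632 = 19.26 h.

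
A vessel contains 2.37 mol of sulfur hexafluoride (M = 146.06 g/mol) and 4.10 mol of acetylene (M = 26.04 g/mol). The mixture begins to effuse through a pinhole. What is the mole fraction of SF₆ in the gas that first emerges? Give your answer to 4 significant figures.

0.1962

Each component's effusion rate ∝ (its partial pressure)·(1/√M) ∝ n_i/√M_i.
x_SF₆(eff) = (n_SF₆/√M_SF₆) / (n_SF₆/√M_SF₆ + n_C₂H₂/√M_C₂H₂)
= (2.37/√146.06) / (2.37/√146.06 + 4.10/√26.04) = 0.1961/(0.1961 + 0.8035) = 0.1962.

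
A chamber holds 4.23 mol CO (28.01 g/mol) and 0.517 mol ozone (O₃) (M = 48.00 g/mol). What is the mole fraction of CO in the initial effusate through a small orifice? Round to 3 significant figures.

0.915

The effusion rate of species i is ∝ p_i/√M_i ∝ n_i/√M_i.
x_CO(eff) = (n_CO/√M_CO) / (n_CO/√M_CO + n_O₃/√M_O₃)
= (4.23/√28.01) / (4.23/√28.01 + 0.517/√48.00) = 0.7993/(0.7993 + 0.07462) = 0.915.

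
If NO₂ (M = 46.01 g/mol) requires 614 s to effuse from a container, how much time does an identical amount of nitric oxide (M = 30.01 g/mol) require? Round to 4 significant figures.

From Graham's law, t_NO/t_NO₂ = √(M_NO/M_NO₂) = √(30.01/46.01) = √0.6522 = 0.8076.
So the time for NO is 614 × 0.8076 = 495.9 s.

495.9 s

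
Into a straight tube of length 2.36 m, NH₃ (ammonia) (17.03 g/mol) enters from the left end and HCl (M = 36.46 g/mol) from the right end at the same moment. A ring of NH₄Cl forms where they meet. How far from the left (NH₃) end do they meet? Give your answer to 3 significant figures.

Graham's law gives d_NH₃/d_HCl = rate_NH₃/rate_HCl = √(M_HCl/M_NH₃) = √(36.46/17.03) = 1.463.
With d_NH₃ + d_HCl = 2.36 m, d_HCl = 2.36/(1 + 1.463) = 0.9581 m.
d_NH₃ = 2.36 − 0.9581 = 1.40 m.

1.40 m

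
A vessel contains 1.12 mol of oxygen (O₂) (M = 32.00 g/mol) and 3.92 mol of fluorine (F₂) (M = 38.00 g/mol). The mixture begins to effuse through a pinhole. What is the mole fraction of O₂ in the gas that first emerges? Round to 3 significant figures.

0.237

Effusion rate of each component ∝ n_i/√M_i (partial pressure × 1/√M).
Mole fraction of O₂ in the effusate = (n_O₂/√M_O₂) / (n_O₂/√M_O₂ + n_F₂/√M_F₂)
= (1.12/√32.00) / (1.12/√32.00 + 3.92/√38.00) = 0.1980/(0.1980 + 0.6359) = 0.237.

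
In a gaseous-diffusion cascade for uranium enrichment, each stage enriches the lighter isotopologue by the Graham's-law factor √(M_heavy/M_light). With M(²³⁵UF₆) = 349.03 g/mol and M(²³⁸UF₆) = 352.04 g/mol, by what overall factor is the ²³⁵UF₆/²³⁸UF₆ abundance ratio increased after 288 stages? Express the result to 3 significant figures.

The single-stage factor is √(M_heavy/M_light), so 288 stages give [√(352.04/349.03)]^288 = (352.04/349.03)^(288/2).
= 1.00862^144 = 3.44.

3.44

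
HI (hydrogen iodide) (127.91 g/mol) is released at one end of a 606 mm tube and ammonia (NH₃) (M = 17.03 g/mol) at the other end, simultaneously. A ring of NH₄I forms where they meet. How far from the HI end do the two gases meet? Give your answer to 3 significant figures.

162 mm

In equal time, each gas travels a distance ∝ its rate ∝ 1/√M, so d_HI/d_NH₃ = √(M_NH₃/M_HI) = √(17.03/127.91) = 0.3649.
With d_HI + d_NH₃ = 606 mm, d_NH₃ = 606/(1 + 0.3649) = 444.0 mm.
d_HI = 606 − 444.0 = 162 mm.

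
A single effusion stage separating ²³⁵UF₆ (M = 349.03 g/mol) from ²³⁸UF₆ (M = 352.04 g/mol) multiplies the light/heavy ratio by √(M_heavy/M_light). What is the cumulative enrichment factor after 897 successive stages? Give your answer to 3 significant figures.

The single-stage factor is √(M_heavy/M_light), so 897 stages give [√(352.04/349.03)]^897 = (352.04/349.03)^(897/2).
= 1.00862^(897/2) = 47.1.

47.1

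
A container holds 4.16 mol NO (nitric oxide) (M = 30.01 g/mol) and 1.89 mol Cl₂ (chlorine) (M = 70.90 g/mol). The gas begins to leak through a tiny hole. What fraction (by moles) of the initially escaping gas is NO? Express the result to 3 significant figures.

0.772

Effusion rate of each component ∝ n_i/√M_i (partial pressure × 1/√M).
x_NO(eff) = (n_NO/√M_NO) / (n_NO/√M_NO + n_Cl₂/√M_Cl₂)
= (4.16/√30.01) / (4.16/√30.01 + 1.89/√70.90) = 0.7594/(0.7594 + 0.2245) = 0.772.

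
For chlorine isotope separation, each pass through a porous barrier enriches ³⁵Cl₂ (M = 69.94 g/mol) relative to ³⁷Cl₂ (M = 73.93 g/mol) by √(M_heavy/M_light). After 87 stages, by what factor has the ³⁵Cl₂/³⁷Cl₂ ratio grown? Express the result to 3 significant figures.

11.2

After 87 stages the ratio has grown by (√(73.93/69.94))^87 = (73.93/69.94)^(87/2).
= 1.05705^(87/2) = 11.2.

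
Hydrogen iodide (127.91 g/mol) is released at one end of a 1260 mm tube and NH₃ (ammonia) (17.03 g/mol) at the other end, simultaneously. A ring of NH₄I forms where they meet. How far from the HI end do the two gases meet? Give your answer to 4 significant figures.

336.8 mm

In equal time, each gas travels a distance ∝ its rate ∝ 1/√M, so d_HI/d_NH₃ = √(M_NH₃/M_HI) = √(17.03/127.91) = 0.3649.
With d_HI + d_NH₃ = 1260 mm, d_NH₃ = 1260/(1 + 0.3649) = 923.2 mm.
d_HI = 1260 − 923.2 = 336.8 mm.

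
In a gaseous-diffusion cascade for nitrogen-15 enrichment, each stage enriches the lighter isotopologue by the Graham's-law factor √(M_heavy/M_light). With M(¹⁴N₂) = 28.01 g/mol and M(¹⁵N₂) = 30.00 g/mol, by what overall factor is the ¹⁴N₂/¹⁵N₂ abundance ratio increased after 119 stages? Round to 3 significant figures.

59.4

Overall factor = α^119 with α = √(30.00/28.01), i.e. (30.00/28.01)^(119/2).
= 1.07105^(119/2) = 59.4.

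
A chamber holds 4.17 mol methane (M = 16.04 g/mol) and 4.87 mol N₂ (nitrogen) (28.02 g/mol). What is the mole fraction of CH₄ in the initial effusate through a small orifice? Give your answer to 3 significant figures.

Rate_i ∝ x_i/√M_i (Graham's law weighted by mole fraction), so the effusate composition follows n_i/√M_i.
So x_CH₄ in the escaping gas = (n_CH₄/√M_CH₄) / Σ(n_i/√M_i)
= (4.17/√16.04) / (4.17/√16.04 + 4.87/√28.02) = 1.041/(1.041 + 0.9200) = 0.531.

0.531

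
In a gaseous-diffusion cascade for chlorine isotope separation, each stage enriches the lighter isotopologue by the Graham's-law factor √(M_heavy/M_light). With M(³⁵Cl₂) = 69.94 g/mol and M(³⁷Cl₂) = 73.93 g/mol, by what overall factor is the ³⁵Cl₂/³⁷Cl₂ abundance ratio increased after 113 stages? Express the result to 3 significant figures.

The single-stage factor is √(M_heavy/M_light), so 113 stages give [√(73.93/69.94)]^113 = (73.93/69.94)^(113/2).
= 1.05705^(113/2) = 23.0.

23.0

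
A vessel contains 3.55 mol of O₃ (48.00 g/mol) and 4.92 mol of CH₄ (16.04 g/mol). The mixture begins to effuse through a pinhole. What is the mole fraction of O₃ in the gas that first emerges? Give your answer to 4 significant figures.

0.2943

Rate_i ∝ x_i/√M_i (Graham's law weighted by mole fraction), so the effusate composition follows n_i/√M_i.
Mole fraction of O₃ in the effusate = (n_O₃/√M_O₃) / (n_O₃/√M_O₃ + n_CH₄/√M_CH₄)
= (3.55/√48.00) / (3.55/√48.00 + 4.92/√16.04) = 0.5124/(0.5124 + 1.228) = 0.2943.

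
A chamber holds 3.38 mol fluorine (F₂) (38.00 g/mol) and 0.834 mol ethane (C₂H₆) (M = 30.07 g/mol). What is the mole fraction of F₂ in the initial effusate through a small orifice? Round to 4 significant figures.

0.7829

Each component's effusion rate ∝ (its partial pressure)·(1/√M) ∝ n_i/√M_i.
x_F₂(eff) = (n_F₂/√M_F₂) / (n_F₂/√M_F₂ + n_C₂H₆/√M_C₂H₆)
= (3.38/√38.00) / (3.38/√38.00 + 0.834/√30.07) = 0.5483/(0.5483 + 0.1521) = 0.7829.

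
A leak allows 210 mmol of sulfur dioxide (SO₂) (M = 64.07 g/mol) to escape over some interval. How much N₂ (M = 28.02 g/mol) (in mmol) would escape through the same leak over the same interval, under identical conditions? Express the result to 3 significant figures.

Graham's law gives rate_N₂/rate_SO₂ = √(M_SO₂/M_N₂) = √(64.07/28.02) = √2.287 = 1.512.
So the amount for N₂ is 210 × 1.512 = 318 mmol.

318 mmol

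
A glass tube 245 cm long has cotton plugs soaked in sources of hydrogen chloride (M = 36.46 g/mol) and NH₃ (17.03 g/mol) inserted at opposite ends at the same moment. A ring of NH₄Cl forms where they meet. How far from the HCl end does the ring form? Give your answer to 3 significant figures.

99.5 cm

Distances travelled in equal time are proportional to diffusion rates, so d_HCl/d_NH₃ = √(M_NH₃/M_HCl) = √(17.03/36.46) = 0.6834.
With d_HCl + d_NH₃ = 245 cm, d_NH₃ = 245/(1 + 0.6834) = 145.5 cm.
d_HCl = 245 − 145.5 = 99.5 cm.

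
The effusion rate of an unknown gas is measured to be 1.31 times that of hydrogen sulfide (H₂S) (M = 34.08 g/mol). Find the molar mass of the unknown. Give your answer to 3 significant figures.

By Graham's law, rate_X/rate_H₂S = √(M_H₂S/M_X).
1.31 = √(34.08/M_X)
M_X = 34.08 / 1.31² = 34.08 / 1.716 = 19.9 g/mol

19.9 g/mol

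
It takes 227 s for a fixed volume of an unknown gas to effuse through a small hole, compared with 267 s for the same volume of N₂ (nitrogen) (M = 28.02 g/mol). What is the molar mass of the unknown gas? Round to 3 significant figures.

20.3 g/mol

Graham's law gives t_X/t_N₂ = √(M_X/M_N₂).
227/267 = 0.8502 = √(M_X/28.02)
M_X = 28.02 × 0.8502² = 28.02 × 0.7228 = 20.3 g/mol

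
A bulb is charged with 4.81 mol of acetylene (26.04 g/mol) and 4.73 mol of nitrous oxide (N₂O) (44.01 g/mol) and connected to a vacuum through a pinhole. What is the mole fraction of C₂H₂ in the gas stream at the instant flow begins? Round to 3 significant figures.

0.569

Each component's effusion rate ∝ (its partial pressure)·(1/√M) ∝ n_i/√M_i.
x_C₂H₂(eff) = (n_C₂H₂/√M_C₂H₂) / (n_C₂H₂/√M_C₂H₂ + n_N₂O/√M_N₂O)
= (4.81/√26.04) / (4.81/√26.04 + 4.73/√44.01) = 0.9426/(0.9426 + 0.7130) = 0.569.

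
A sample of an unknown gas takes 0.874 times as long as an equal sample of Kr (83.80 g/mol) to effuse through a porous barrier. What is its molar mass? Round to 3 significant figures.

64.0 g/mol

From Graham's law, t_X/t_Kr = √(M_X/M_Kr).
0.874 = √(M_X/83.80)
M_X = 83.80 × 0.874² = 83.80 × 0.7639 = 64.0 g/mol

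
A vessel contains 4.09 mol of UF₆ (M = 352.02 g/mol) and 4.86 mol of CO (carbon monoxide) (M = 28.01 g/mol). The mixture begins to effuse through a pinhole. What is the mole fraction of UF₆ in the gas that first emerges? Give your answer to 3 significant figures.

0.192

Effusion rate of each component ∝ n_i/√M_i (partial pressure × 1/√M).
So x_UF₆ in the escaping gas = (n_UF₆/√M_UF₆) / Σ(n_i/√M_i)
= (4.09/√352.02) / (4.09/√352.02 + 4.86/√28.01) = 0.2180/(0.2180 + 0.9183) = 0.192.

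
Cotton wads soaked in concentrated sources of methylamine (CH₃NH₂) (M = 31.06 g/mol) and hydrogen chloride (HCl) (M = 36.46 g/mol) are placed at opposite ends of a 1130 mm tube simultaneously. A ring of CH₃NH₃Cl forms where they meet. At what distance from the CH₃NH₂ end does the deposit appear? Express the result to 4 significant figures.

587.6 mm

Graham's law gives d_CH₃NH₂/d_HCl = rate_CH₃NH₂/rate_HCl = √(M_HCl/M_CH₃NH₂) = √(36.46/31.06) = 1.083.
With d_CH₃NH₂ + d_HCl = 1130 mm, d_HCl = 1130/(1 + 1.083) = 542.4 mm.
d_CH₃NH₂ = 1130 − 542.4 = 587.6 mm.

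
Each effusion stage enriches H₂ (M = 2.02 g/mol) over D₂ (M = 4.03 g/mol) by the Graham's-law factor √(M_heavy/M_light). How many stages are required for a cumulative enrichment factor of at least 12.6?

8

Single-stage factor α = √(4.03/2.02), so ln α = ½ ln(1.99505) = 0.3453.
Need α^N ≥ 12.6 ⇒ N ≥ ln(12.6) / ln α = 2.534 / 0.3453 = 7.34.
So at least 8 stages are needed.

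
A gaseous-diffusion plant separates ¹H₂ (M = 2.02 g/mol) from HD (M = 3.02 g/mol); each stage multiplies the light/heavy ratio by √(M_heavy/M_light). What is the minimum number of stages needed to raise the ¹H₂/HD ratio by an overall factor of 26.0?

17

Per stage α = (3.02/2.02)^(1/2) = 1.49505^0.5, giving ln α = 0.2011.
Need α^N ≥ 26.0 ⇒ N ≥ ln(26.0) / ln α = 3.258 / 0.2011 = 16.20.
Rounding up, N = 17 stages.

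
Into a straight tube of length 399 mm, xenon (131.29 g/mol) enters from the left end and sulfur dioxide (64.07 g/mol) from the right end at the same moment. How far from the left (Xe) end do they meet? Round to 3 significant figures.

164 mm

Graham's law gives d_Xe/d_SO₂ = rate_Xe/rate_SO₂ = √(M_SO₂/M_Xe) = √(64.07/131.29) = 0.6986.
With d_Xe + d_SO₂ = 399 mm, d_SO₂ = 399/(1 + 0.6986) = 234.9 mm.
d_Xe = 399 − 234.9 = 164 mm.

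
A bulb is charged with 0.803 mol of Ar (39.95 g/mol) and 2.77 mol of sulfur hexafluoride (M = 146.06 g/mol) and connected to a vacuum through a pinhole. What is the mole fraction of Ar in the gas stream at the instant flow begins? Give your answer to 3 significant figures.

0.357

Each component's effusion rate ∝ (its partial pressure)·(1/√M) ∝ n_i/√M_i.
x_Ar(eff) = (n_Ar/√M_Ar) / (n_Ar/√M_Ar + n_SF₆/√M_SF₆)
= (0.803/√39.95) / (0.803/√39.95 + 2.77/√146.06) = 0.1270/(0.1270 + 0.2292) = 0.357.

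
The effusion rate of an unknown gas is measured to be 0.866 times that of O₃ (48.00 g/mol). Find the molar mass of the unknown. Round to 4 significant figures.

64.00 g/mol

Since effusion rate ∝ 1/√M, rate_X/rate_O₃ = √(M_O₃/M_X).
0.866 = √(48.00/M_X)
M_X = 48.00 / 0.866² = 48.00 / 0.7500 = 64.00 g/mol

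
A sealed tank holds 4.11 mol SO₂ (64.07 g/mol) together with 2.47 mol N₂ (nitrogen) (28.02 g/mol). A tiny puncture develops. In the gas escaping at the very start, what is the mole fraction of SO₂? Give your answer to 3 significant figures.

Rate_i ∝ x_i/√M_i (Graham's law weighted by mole fraction), so the effusate composition follows n_i/√M_i.
So x_SO₂ in the escaping gas = (n_SO₂/√M_SO₂) / Σ(n_i/√M_i)
= (4.11/√64.07) / (4.11/√64.07 + 2.47/√28.02) = 0.5135/(0.5135 + 0.4666) = 0.524.

0.524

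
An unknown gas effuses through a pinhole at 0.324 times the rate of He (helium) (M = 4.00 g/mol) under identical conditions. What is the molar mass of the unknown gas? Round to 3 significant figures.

Using Graham's law: rate_X/rate_He = √(M_He/M_X).
0.324 = √(4.00/M_X)
M_X = 4.00 / 0.324² = 4.00 / 0.1050 = 38.1 g/mol

38.1 g/mol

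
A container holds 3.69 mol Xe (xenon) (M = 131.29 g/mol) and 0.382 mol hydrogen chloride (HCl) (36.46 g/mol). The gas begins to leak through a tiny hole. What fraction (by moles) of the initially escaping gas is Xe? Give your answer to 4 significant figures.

0.8358

The effusion rate of species i is ∝ p_i/√M_i ∝ n_i/√M_i.
So x_Xe in the escaping gas = (n_Xe/√M_Xe) / Σ(n_i/√M_i)
= (3.69/√131.29) / (3.69/√131.29 + 0.382/√36.46) = 0.3220/(0.3220 + 0.06326) = 0.8358.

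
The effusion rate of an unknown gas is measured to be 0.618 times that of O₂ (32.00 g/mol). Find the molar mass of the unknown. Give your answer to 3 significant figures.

83.8 g/mol

By Graham's law, rate_X/rate_O₂ = √(M_O₂/M_X).
0.618 = √(32.00/M_X)
M_X = 32.00 / 0.618² = 32.00 / 0.3819 = 83.8 g/mol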